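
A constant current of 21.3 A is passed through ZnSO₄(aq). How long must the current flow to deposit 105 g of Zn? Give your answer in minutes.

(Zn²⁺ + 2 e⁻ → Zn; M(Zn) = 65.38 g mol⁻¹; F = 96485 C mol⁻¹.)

242 min

n(Zn) = m/M = 105 / 65.38 = 1.606 mol.
Each Zn atom requires 2 electrons, so n(e⁻) = 2 × 1.606 = 3.212 mol.
Q = n(e⁻)·F = 3.212 × 96485 = 309900 C.
t = Q/I = 309900 / 21.30 A = 14550 s = 242 min.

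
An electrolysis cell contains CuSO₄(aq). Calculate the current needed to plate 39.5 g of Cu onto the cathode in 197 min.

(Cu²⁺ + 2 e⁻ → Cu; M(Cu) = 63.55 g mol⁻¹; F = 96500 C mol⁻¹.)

10.1 A

n(Cu) = 39.5 / 63.55 = 0.6216 mol.
n(e⁻) = 2 × 0.6216 = 1.243 mol.
Q = n(e⁻)·F = 1.243 × 96500 = 120000 C.
I = Q/t = 120000 / 11820 s = 10.1 A.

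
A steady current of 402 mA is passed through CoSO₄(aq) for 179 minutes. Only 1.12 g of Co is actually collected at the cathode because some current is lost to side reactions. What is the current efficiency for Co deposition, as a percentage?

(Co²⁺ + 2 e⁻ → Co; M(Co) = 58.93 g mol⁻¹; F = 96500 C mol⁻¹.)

Q = I·t = 0.4020 × 10740 = 4317 C; n(e⁻) = 4317/96500 = 0.04474 mol.
Theoretical n(Co) = n(e⁻)/2 = 0.02237 mol, i.e. m_theo = 0.02237 × 58.93 = 1.318 g.
Efficiency = m_actual / m_theo = 1.12 / 1.318 = 85.0 %.

85.0 %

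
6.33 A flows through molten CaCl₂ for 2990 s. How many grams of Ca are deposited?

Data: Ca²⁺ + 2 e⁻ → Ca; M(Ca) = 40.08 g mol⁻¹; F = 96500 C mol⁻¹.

Q = I·t = 6.330 A × 2990.0 s = 18930 C.
n(e⁻) = Q/F = 18930 / 96500 = 0.1961 mol.
Ca²⁺ + 2 e⁻ → Ca, so n(Ca) = n(e⁻)/2 = 0.09807 mol.
m = n·M = 0.09807 × 40.08 = 3.93 g.

3.93 g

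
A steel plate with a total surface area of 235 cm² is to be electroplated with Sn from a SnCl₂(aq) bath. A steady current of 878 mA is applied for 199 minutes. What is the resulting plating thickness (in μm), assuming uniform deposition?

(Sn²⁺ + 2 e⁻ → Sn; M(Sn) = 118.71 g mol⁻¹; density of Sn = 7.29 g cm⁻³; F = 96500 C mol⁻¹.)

37.6 μm

Q = I·t = 0.8780 × 11940 = 10480 C; n(e⁻) = 0.1086 mol.
n(Sn) = n(e⁻)/2 = 0.05432 mol, so m = 0.05432 × 118.71 = 6.448 g.
Volume = m/ρ = 6.448 / 7.29 = 0.8845 cm³.
Thickness = V/A = 0.8845 / 235 = 0.00376 cm = 37.6 μm.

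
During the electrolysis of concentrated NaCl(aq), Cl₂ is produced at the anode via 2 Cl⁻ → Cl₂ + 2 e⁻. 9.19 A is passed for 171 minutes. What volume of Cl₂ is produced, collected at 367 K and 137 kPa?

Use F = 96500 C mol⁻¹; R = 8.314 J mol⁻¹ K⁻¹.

10.9 L

Q = I·t = 9.190 A × 10260 s = 94290 C.
n(e⁻) = Q/F = 94290 / 96500 = 0.9771 mol.
2 electrons are transferred per Cl₂ molecule, so n(Cl₂) = 0.9771 / 2 = 0.4885 mol.
V = nRT/P = (0.4885 × 8.314 × 367) / (137 × 10³ Pa) = 0.0109 m³ = 10.9 L.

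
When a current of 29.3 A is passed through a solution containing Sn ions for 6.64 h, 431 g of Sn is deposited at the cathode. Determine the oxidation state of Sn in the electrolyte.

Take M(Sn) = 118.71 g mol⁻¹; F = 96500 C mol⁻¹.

Q = I·t = 29.30 A × 23904 s = 700400 C, so n(e⁻) = 700400/96500 = 7.258 mol.
n(Sn) deposited = 431 / 118.71 = 3.631 mol.
Electrons per atom = n(e⁻)/n(Sn) = 7.258 / 3.631 = 2.00 ≈ 2, so the ion is Sn²⁺.

+2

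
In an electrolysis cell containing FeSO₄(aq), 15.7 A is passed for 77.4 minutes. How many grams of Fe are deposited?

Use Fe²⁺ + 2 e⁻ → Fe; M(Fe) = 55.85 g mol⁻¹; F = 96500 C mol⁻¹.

Q = I·t = 15.70 A × 4644.0 s = 72910 C.
n(e⁻) = Q/F = 72910 / 96500 = 0.7556 mol.
Fe²⁺ + 2 e⁻ → Fe, so n(Fe) = n(e⁻)/2 = 0.3778 mol.
m = n·M = 0.3778 × 55.85 = 21.1 g.

21.1 g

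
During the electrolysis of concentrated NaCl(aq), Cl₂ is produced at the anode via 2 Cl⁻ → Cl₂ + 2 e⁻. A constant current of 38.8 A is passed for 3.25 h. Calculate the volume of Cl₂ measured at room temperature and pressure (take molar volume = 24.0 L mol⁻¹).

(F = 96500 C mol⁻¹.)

56.5 L

Q = I·t = 38.80 A × 11700 s = 454000 C.
n(e⁻) = Q/F = 454000 / 96500 = 4.704 mol.
2 electrons are transferred per Cl₂ molecule, so n(Cl₂) = 4.704 / 2 = 2.352 mol.
V = n × V_m = 2.352 × 24.0 = 56.5 L.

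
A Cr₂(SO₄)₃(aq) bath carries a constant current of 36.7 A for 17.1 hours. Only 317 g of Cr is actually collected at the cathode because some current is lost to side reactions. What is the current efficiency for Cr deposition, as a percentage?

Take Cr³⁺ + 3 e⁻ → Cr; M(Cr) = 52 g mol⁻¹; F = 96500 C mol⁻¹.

Q = I·t = 36.70 × 61560 = 2259000 C; n(e⁻) = 2259000/96500 = 23.41 mol.
Theoretical n(Cr) = n(e⁻)/3 = 7.804 mol, i.e. m_theo = 7.804 × 52 = 405.8 g.
Efficiency = m_actual / m_theo = 317 / 405.8 = 78.1 %.

78.1 %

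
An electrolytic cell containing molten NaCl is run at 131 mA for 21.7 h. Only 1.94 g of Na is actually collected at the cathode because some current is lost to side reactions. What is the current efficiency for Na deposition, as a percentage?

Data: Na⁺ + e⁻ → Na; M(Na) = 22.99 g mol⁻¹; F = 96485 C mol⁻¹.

79.6 %

Q = I·t = 0.1310 × 78120 = 10230 C; n(e⁻) = 10230/96485 = 0.1061 mol.
Theoretical n(Na) = n(e⁻)/1 = 0.1061 mol, i.e. m_theo = 0.1061 × 22.99 = 2.438 g.
Efficiency = m_actual / m_theo = 1.94 / 2.438 = 79.6 %.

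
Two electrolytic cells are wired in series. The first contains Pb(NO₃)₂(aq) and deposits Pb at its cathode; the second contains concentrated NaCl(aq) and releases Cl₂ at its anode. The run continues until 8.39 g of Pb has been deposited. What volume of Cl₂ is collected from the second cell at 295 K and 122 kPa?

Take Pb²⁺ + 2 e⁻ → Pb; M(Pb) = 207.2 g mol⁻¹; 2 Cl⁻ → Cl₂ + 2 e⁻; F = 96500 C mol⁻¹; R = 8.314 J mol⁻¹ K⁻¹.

n(Pb) = 8.39 / 207.2 = 0.04049 mol, so n(e⁻) = 2 × 0.04049 = 0.08098 mol.
The cells are in series, so the same 0.08098 mol of electrons passes through the second cell.
2 Cl⁻ → Cl₂ + 2 e⁻ — 2 mol e⁻ per mol Cl₂, so n(Cl₂) = 0.08098/2 = 0.04049 mol.
V = nRT/P = (0.04049 × 8.314 × 295) / (122 × 10³) = 8.14 × 10⁻⁴ m³ = 0.814 L.

0.814 L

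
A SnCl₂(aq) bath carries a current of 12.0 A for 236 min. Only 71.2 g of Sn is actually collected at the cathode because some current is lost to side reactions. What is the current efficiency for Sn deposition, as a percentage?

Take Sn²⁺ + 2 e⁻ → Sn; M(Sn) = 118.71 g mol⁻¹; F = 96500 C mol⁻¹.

68.1 %

Q = I·t = 12.00 × 14160 = 169900 C; n(e⁻) = 169900/96500 = 1.761 mol.
Theoretical n(Sn) = n(e⁻)/2 = 0.8804 mol, i.e. m_theo = 0.8804 × 118.71 = 104.5 g.
Efficiency = m_actual / m_theo = 71.2 / 104.5 = 68.1 %.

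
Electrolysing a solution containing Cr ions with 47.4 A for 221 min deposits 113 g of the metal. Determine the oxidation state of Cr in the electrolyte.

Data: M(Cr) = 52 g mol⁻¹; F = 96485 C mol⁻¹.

Q = I·t = 47.40 A × 13260 s = 628500 C, so n(e⁻) = 628500/96485 = 6.514 mol.
n(Cr) deposited = 113 / 52 = 2.173 mol.
Electrons per atom = n(e⁻)/n(Cr) = 6.514 / 2.173 = 3.00 ≈ 3, so the ion is Cr³⁺.

+3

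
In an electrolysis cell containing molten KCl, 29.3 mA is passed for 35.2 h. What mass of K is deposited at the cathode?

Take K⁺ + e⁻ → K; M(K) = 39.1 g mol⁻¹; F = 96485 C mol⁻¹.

Q = I·t = 0.02930 A × 126720 s = 3713 C.
n(e⁻) = Q/F = 3713 / 96485 = 0.03848 mol.
K⁺ + e⁻ → K, so n(K) = n(e⁻)/1 = 0.03848 mol.
m = n·M = 0.03848 × 39.1 = 1.50 g.

1.50 g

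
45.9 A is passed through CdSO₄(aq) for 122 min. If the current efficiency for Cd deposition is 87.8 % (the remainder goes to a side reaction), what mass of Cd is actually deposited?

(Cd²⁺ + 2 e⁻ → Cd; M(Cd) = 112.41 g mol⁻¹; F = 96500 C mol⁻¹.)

Q = I·t = 45.90 × 7320.0 = 336000 C.
n(e⁻) = 336000/96500 = 3.482 mol; theoretically n(Cd) = 3.482/2 = 1.741 mol, m_theo = 195.7 g.
At 87.8 % efficiency, m_actual = 0.878 × 195.7 = 172 g.

172 g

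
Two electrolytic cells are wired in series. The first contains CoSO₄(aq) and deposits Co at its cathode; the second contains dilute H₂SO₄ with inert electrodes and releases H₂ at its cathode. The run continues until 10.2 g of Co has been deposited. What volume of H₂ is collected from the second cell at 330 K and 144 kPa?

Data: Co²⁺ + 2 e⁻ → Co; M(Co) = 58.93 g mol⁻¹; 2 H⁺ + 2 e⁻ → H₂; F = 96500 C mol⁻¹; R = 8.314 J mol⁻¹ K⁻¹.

3.30 L

n(Co) = 10.2 / 58.93 = 0.1731 mol, so n(e⁻) = 2 × 0.1731 = 0.3462 mol.
The cells are in series, so the same 0.3462 mol of electrons passes through the second cell.
2 H⁺ + 2 e⁻ → H₂ — 2 mol e⁻ per mol H₂, so n(H₂) = 0.3462/2 = 0.1731 mol.
V = nRT/P = (0.1731 × 8.314 × 330) / (144 × 10³) = 0.00330 m³ = 3.30 L.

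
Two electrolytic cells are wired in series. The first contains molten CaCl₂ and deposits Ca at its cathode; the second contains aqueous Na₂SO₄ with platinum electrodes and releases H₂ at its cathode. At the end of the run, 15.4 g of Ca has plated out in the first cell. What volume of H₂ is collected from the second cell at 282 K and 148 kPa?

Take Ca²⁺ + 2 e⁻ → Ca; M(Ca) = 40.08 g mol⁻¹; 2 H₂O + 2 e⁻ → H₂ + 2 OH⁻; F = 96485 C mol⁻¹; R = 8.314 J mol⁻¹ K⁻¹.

6.09 L

n(Ca) = 15.4 / 40.08 = 0.3842 mol, so n(e⁻) = 2 × 0.3842 = 0.7685 mol.
The cells are in series, so the same 0.7685 mol of electrons passes through the second cell.
2 H₂O + 2 e⁻ → H₂ + 2 OH⁻ — 2 mol e⁻ per mol H₂, so n(H₂) = 0.7685/2 = 0.3842 mol.
V = nRT/P = (0.3842 × 8.314 × 282) / (148 × 10³) = 0.00609 m³ = 6.09 L.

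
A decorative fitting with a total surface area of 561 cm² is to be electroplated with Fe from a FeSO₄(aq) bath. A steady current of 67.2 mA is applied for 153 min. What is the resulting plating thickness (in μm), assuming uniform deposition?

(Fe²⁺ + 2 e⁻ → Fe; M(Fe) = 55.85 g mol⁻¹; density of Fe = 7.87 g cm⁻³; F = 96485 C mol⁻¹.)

Q = I·t = 0.06720 × 9180.0 = 616.9 C; n(e⁻) = 0.006394 mol.
n(Fe) = n(e⁻)/2 = 0.003197 mol, so m = 0.003197 × 55.85 = 0.1785 g.
Volume = m/ρ = 0.1785 / 7.87 = 0.02269 cm³.
Thickness = V/A = 0.02269 / 561 = 4.04 × 10⁻⁵ cm = 0.404 μm.

0.404 μm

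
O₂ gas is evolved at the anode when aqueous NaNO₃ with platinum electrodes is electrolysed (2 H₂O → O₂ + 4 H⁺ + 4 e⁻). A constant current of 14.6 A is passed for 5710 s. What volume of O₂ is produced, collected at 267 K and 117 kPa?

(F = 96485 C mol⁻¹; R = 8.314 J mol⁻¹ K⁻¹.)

4.10 L

Q = I·t = 14.60 A × 5710.0 s = 83370 C.
n(e⁻) = Q/F = 83370 / 96485 = 0.8640 mol.
4 electrons are transferred per O₂ molecule, so n(O₂) = 0.8640 / 4 = 0.2160 mol.
V = nRT/P = (0.2160 × 8.314 × 267) / (117 × 10³ Pa) = 0.00410 m³ = 4.10 L.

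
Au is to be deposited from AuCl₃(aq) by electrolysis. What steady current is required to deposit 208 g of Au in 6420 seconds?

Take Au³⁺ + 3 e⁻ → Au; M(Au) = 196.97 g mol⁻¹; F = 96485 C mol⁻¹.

n(Au) = 208 / 196.97 = 1.056 mol.
n(e⁻) = 3 × 1.056 = 3.168 mol.
Q = n(e⁻)·F = 3.168 × 96485 = 305700 C.
I = Q/t = 305700 / 6420.0 s = 47.6 A.

47.6 A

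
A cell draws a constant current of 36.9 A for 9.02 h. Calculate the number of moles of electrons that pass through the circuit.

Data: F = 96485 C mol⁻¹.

12.4 mol

Q = I·t = 36.90 A × 32472 s = 1198000 C.
n(e⁻) = Q/F = 1198000 / 96485 = 12.4 mol.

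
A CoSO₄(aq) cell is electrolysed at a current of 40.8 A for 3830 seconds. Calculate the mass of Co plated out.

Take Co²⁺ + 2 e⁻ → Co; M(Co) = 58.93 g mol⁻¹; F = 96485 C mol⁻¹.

Q = I·t = 40.80 A × 3830.0 s = 156300 C.
n(e⁻) = Q/F = 156300 / 96485 = 1.620 mol.
Co²⁺ + 2 e⁻ → Co, so n(Co) = n(e⁻)/2 = 0.8098 mol.
m = n·M = 0.8098 × 58.93 = 47.7 g.

47.7 g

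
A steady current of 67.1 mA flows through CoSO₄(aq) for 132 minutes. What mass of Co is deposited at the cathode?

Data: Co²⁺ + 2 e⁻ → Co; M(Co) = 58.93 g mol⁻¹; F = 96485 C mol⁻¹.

Q = I·t = 0.06710 A × 7920.0 s = 531.4 C.
n(e⁻) = Q/F = 531.4 / 96485 = 0.005508 mol.
Co²⁺ + 2 e⁻ → Co, so n(Co) = n(e⁻)/2 = 0.002754 mol.
m = n·M = 0.002754 × 58.93 = 0.162 g.

0.162 g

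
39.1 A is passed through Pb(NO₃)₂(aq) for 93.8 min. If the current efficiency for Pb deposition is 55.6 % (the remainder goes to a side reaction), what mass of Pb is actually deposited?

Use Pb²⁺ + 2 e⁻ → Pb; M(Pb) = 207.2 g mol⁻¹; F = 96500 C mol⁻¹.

131 g

Q = I·t = 39.10 × 5628.0 = 220100 C.
n(e⁻) = 220100/96500 = 2.280 mol; theoretically n(Pb) = 2.280/2 = 1.140 mol, m_theo = 236.2 g.
At 55.6 % efficiency, m_actual = 0.556 × 236.2 = 131 g.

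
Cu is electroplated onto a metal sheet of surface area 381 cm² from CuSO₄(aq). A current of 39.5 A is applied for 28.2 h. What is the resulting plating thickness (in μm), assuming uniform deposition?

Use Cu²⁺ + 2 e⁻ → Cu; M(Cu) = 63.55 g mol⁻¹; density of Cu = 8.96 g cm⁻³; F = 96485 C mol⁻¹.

Q = I·t = 39.50 × 101520 = 4010000 C; n(e⁻) = 41.56 mol.
n(Cu) = n(e⁻)/2 = 20.78 mol, so m = 20.78 × 63.55 = 1321 g.
Volume = m/ρ = 1321 / 8.96 = 147.4 cm³.
Thickness = V/A = 147.4 / 381 = 0.387 cm = 3870 μm.

3870 μm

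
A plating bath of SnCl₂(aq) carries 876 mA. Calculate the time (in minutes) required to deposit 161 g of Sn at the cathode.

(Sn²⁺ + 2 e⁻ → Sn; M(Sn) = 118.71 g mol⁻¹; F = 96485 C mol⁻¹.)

4980 min

n(Sn) = m/M = 161 / 118.71 = 1.356 mol.
Each Sn atom requires 2 electrons, so n(e⁻) = 2 × 1.356 = 2.712 mol.
Q = n(e⁻)·F = 2.712 × 96485 = 261700 C.
t = Q/I = 261700 / 0.8760 A = 298800 s = 4980 min.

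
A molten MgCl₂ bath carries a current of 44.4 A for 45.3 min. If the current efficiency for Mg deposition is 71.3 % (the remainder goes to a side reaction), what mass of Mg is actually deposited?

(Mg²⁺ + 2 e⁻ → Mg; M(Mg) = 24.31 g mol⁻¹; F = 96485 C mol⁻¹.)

Q = I·t = 44.40 × 2718.0 = 120700 C.
n(e⁻) = 120700/96485 = 1.251 mol; theoretically n(Mg) = 1.251/2 = 0.6254 mol, m_theo = 15.20 g.
At 71.3 % efficiency, m_actual = 0.713 × 15.20 = 10.8 g.

10.8 g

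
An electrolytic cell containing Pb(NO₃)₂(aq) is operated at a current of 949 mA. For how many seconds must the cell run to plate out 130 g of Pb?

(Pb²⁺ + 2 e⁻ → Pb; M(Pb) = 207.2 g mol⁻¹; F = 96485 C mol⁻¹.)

1.28 × 10⁵ s

n(Pb) = m/M = 130 / 207.2 = 0.6274 mol.
Each Pb atom requires 2 electrons, so n(e⁻) = 2 × 0.6274 = 1.255 mol.
Q = n(e⁻)·F = 1.255 × 96485 = 121100 C.
t = Q/I = 121100 / 0.9490 A = 127600 s.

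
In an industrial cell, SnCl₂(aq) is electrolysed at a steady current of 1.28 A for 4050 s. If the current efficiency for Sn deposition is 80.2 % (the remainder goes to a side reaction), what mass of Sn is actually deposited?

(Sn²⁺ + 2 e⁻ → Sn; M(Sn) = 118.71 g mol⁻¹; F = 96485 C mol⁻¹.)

2.56 g

Q = I·t = 1.280 × 4050.0 = 5184 C.
n(e⁻) = 5184/96485 = 0.05373 mol; theoretically n(Sn) = 0.05373/2 = 0.02686 mol, m_theo = 3.189 g.
At 80.2 % efficiency, m_actual = 0.802 × 3.189 = 2.56 g.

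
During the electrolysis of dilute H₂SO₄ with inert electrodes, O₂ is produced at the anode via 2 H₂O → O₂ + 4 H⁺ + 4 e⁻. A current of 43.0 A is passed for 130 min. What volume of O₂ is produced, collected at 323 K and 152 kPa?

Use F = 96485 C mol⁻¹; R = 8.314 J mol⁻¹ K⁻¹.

15.4 L

Q = I·t = 43.00 A × 7800.0 s = 335400 C.
n(e⁻) = Q/F = 335400 / 96485 = 3.476 mol.
4 electrons are transferred per O₂ molecule, so n(O₂) = 3.476 / 4 = 0.8690 mol.
V = nRT/P = (0.8690 × 8.314 × 323) / (152 × 10³ Pa) = 0.0154 m³ = 15.4 L.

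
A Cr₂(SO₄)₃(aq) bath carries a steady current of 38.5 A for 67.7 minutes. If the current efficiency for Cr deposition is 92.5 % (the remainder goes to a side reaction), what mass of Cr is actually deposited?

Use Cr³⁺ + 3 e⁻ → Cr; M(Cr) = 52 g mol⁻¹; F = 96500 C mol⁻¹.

26.0 g

Q = I·t = 38.50 × 4062.0 = 156400 C.
n(e⁻) = 156400/96500 = 1.621 mol; theoretically n(Cr) = 1.621/3 = 0.5402 mol, m_theo = 28.09 g.
At 92.5 % efficiency, m_actual = 0.925 × 28.09 = 26.0 g.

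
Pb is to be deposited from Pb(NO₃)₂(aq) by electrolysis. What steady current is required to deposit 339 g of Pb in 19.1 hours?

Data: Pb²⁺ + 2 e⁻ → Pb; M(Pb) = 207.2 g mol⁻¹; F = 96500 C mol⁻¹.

n(Pb) = 339 / 207.2 = 1.636 mol.
n(e⁻) = 2 × 1.636 = 3.272 mol.
Q = n(e⁻)·F = 3.272 × 96500 = 315800 C.
I = Q/t = 315800 / 68760 s = 4.59 A.

4.59 A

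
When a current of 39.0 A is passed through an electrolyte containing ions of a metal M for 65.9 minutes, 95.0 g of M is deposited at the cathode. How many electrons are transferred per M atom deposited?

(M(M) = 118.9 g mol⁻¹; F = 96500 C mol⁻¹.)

2

Q = I·t = 39.00 A × 3954.0 s = 154200 C, so n(e⁻) = 154200/96500 = 1.598 mol.
n(M) deposited = 95.0 / 118.9 = 0.7990 mol.
Electrons per atom = n(e⁻)/n(M) = 1.598 / 0.7990 = 2.00 ≈ 2, so the ion is M²⁺.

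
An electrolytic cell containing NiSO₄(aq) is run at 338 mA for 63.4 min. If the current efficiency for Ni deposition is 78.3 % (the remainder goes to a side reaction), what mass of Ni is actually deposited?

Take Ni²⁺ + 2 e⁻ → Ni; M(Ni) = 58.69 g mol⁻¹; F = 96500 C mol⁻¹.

Q = I·t = 0.3380 × 3804.0 = 1286 C.
n(e⁻) = 1286/96500 = 0.01332 mol; theoretically n(Ni) = 0.01332/2 = 0.006662 mol, m_theo = 0.3910 g.
At 78.3 % efficiency, m_actual = 0.783 × 0.3910 = 0.306 g.

0.306 g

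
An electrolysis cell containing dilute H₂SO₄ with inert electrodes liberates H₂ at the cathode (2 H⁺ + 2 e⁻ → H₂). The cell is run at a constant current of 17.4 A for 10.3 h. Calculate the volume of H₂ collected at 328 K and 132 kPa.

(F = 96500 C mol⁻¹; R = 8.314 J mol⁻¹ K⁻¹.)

Q = I·t = 17.40 A × 37080 s = 645200 C.
n(e⁻) = Q/F = 645200 / 96500 = 6.686 mol.
2 electrons are transferred per H₂ molecule, so n(H₂) = 6.686 / 2 = 3.343 mol.
V = nRT/P = (3.343 × 8.314 × 328) / (132 × 10³ Pa) = 0.0691 m³ = 69.1 L.

69.1 L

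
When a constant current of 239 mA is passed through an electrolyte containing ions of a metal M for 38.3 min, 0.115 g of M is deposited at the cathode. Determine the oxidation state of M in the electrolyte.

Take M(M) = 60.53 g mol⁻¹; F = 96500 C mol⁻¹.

+3

Q = I·t = 0.2390 A × 2298.0 s = 549.2 C, so n(e⁻) = 549.2/96500 = 0.005691 mol.
n(M) deposited = 0.115 / 60.53 = 0.001900 mol.
Electrons per atom = n(e⁻)/n(M) = 0.005691 / 0.001900 = 3.00 ≈ 3, so the ion is M³⁺.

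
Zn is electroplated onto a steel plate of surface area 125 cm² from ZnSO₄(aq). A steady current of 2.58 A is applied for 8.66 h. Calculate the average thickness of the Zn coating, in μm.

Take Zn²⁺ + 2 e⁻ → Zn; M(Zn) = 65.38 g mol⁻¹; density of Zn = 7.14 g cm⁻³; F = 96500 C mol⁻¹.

Q = I·t = 2.580 × 31176 = 80430 C; n(e⁻) = 0.8335 mol.
n(Zn) = n(e⁻)/2 = 0.4168 mol, so m = 0.4168 × 65.38 = 27.25 g.
Volume = m/ρ = 27.25 / 7.14 = 3.816 cm³.
Thickness = V/A = 3.816 / 125 = 0.0305 cm = 305 μm.

305 μm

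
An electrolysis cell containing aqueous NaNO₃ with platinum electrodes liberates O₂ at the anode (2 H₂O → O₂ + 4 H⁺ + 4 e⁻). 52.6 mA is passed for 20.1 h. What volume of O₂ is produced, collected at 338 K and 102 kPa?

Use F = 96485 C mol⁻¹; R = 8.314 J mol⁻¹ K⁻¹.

Q = I·t = 0.05260 A × 72360 s = 3806 C.
n(e⁻) = Q/F = 3806 / 96485 = 0.03945 mol.
4 electrons are transferred per O₂ molecule, so n(O₂) = 0.03945 / 4 = 0.009862 mol.
V = nRT/P = (0.009862 × 8.314 × 338) / (102 × 10³ Pa) = 2.72 × 10⁻⁴ m³ = 0.272 L.

0.272 L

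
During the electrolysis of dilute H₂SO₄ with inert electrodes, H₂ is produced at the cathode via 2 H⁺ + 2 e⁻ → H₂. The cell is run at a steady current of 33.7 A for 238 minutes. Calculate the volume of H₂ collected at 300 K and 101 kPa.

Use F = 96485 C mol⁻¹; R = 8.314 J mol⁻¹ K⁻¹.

Q = I·t = 33.70 A × 14280 s = 481200 C.
n(e⁻) = Q/F = 481200 / 96485 = 4.988 mol.
2 electrons are transferred per H₂ molecule, so n(H₂) = 4.988 / 2 = 2.494 mol.
V = nRT/P = (2.494 × 8.314 × 300) / (101 × 10³ Pa) = 0.0616 m³ = 61.6 L.

61.6 L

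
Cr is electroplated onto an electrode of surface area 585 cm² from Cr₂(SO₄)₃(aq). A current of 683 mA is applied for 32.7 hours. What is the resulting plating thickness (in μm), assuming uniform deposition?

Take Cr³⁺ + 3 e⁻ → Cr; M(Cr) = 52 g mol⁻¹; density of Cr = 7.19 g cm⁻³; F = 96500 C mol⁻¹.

Q = I·t = 0.6830 × 117720 = 80400 C; n(e⁻) = 0.8332 mol.
n(Cr) = n(e⁻)/3 = 0.2777 mol, so m = 0.2777 × 52 = 14.44 g.
Volume = m/ρ = 14.44 / 7.19 = 2.009 cm³.
Thickness = V/A = 2.009 / 585 = 0.00343 cm = 34.3 μm.

34.3 μm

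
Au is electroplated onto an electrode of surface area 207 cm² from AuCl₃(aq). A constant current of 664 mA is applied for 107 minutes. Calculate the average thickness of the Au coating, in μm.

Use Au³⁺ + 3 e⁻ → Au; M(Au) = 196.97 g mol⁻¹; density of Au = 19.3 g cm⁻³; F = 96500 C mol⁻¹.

Q = I·t = 0.6640 × 6420.0 = 4263 C; n(e⁻) = 0.04417 mol.
n(Au) = n(e⁻)/3 = 0.01472 mol, so m = 0.01472 × 196.97 = 2.900 g.
Volume = m/ρ = 2.900 / 19.3 = 0.1503 cm³.
Thickness = V/A = 0.1503 / 207 = 7.26 × 10⁻⁴ cm = 7.26 μm.

7.26 μm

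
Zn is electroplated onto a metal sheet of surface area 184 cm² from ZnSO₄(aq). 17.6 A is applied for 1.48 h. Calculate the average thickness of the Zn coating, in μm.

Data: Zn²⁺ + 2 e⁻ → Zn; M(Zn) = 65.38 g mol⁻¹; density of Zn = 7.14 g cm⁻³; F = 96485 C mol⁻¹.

242 μm

Q = I·t = 17.60 × 5328.0 = 93770 C; n(e⁻) = 0.9719 mol.
n(Zn) = n(e⁻)/2 = 0.4859 mol, so m = 0.4859 × 65.38 = 31.77 g.
Volume = m/ρ = 31.77 / 7.14 = 4.450 cm³.
Thickness = V/A = 4.450 / 184 = 0.0242 cm = 242 μm.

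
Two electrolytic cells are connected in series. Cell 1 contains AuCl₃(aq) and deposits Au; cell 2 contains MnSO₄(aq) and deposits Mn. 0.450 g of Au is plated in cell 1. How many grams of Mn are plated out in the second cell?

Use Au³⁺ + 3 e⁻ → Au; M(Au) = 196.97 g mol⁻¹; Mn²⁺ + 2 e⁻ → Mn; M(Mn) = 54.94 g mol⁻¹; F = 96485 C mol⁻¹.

0.188 g

n(Au) = 0.450 / 196.97 = 0.002285 mol.
Since Au³⁺ + 3 e⁻ → Au, n(e⁻) passed = 3 × 0.002285 = 0.006854 mol.
Cells in series carry the same charge, so the same 0.006854 mol of electrons passes through cell 2.
Mn²⁺ + 2 e⁻ → Mn, so n(Mn) = 0.006854 / 2 = 0.003427 mol.
m(Mn) = 0.003427 × 54.94 = 0.188 g.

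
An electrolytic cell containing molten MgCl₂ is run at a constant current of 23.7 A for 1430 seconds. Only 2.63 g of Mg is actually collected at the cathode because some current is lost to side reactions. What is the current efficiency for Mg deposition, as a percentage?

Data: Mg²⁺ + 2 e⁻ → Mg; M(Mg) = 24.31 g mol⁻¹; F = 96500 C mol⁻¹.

61.6 %

Q = I·t = 23.70 × 1430.0 = 33890 C; n(e⁻) = 33890/96500 = 0.3512 mol.
Theoretical n(Mg) = n(e⁻)/2 = 0.1756 mol, i.e. m_theo = 0.1756 × 24.31 = 4.269 g.
Efficiency = m_actual / m_theo = 2.63 / 4.269 = 61.6 %.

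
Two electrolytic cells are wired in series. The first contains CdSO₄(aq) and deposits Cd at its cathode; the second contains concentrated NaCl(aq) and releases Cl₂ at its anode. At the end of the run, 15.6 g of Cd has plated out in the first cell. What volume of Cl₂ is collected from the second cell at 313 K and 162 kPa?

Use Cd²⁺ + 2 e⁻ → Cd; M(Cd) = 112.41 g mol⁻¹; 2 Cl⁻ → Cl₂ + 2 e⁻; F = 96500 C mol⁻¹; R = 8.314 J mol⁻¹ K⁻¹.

2.23 L

n(Cd) = 15.6 / 112.41 = 0.1388 mol, so n(e⁻) = 2 × 0.1388 = 0.2776 mol.
The cells are in series, so the same 0.2776 mol of electrons passes through the second cell.
2 Cl⁻ → Cl₂ + 2 e⁻ — 2 mol e⁻ per mol Cl₂, so n(Cl₂) = 0.2776/2 = 0.1388 mol.
V = nRT/P = (0.1388 × 8.314 × 313) / (162 × 10³) = 0.00223 m³ = 2.23 L.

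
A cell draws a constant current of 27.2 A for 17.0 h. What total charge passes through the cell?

1.66 × 10⁶ C

Q = I·t = 27.20 A × 61200 s = 1.66 × 10⁶ C.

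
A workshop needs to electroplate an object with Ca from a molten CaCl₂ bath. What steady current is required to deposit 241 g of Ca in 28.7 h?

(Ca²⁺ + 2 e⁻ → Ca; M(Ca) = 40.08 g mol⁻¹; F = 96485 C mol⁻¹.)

11.2 A

n(Ca) = 241 / 40.08 = 6.013 mol.
n(e⁻) = 2 × 6.013 = 12.03 mol.
Q = n(e⁻)·F = 12.03 × 96485 = 1160000 C.
I = Q/t = 1160000 / 103320 s = 11.2 A.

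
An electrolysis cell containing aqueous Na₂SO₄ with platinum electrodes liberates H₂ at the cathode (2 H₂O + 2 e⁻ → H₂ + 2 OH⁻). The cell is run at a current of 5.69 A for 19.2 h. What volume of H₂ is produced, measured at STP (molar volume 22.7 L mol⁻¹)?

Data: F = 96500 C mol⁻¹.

46.3 L

Q = I·t = 5.690 A × 69120 s = 393300 C.
n(e⁻) = Q/F = 393300 / 96500 = 4.076 mol.
2 electrons are transferred per H₂ molecule, so n(H₂) = 4.076 / 2 = 2.038 mol.
V = n × V_m = 2.038 × 22.7 = 46.3 L.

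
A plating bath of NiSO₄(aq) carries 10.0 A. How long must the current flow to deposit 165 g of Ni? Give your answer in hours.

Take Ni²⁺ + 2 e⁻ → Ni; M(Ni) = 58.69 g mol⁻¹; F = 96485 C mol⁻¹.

15.1 h

n(Ni) = m/M = 165 / 58.69 = 2.811 mol.
Each Ni atom requires 2 electrons, so n(e⁻) = 2 × 2.811 = 5.623 mol.
Q = n(e⁻)·F = 5.623 × 96485 = 542500 C.
t = Q/I = 542500 / 10.00 A = 54250 s = 15.1 h.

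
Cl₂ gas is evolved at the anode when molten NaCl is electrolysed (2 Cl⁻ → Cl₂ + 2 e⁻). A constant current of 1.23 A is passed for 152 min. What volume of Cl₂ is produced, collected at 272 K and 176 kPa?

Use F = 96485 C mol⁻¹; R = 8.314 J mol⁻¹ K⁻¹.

0.747 L

Q = I·t = 1.230 A × 9120.0 s = 11220 C.
n(e⁻) = Q/F = 11220 / 96485 = 0.1163 mol.
2 electrons are transferred per Cl₂ molecule, so n(Cl₂) = 0.1163 / 2 = 0.05813 mol.
V = nRT/P = (0.05813 × 8.314 × 272) / (176 × 10³ Pa) = 7.47 × 10⁻⁴ m³ = 0.747 L.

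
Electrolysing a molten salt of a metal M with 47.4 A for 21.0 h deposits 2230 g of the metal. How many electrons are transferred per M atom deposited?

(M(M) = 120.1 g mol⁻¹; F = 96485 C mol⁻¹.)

Q = I·t = 47.40 A × 75600 s = 3583000 C, so n(e⁻) = 3583000/96485 = 37.14 mol.
n(M) deposited = 2230 / 120.1 = 18.57 mol.
Electrons per atom = n(e⁻)/n(M) = 37.14 / 18.57 = 2.00 ≈ 2, so the ion is M²⁺.

2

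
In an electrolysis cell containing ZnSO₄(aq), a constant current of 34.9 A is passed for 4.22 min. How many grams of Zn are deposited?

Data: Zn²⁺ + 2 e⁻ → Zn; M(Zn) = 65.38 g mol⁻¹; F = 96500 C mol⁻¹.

2.99 g

Q = I·t = 34.90 A × 253.20 s = 8837 C.
n(e⁻) = Q/F = 8837 / 96500 = 0.09157 mol.
Zn²⁺ + 2 e⁻ → Zn, so n(Zn) = n(e⁻)/2 = 0.04579 mol.
m = n·M = 0.04579 × 65.38 = 2.99 g.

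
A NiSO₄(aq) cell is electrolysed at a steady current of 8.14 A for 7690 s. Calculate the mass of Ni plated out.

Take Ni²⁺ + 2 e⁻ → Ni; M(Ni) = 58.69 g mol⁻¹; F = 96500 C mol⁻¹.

Q = I·t = 8.140 A × 7690.0 s = 62600 C.
n(e⁻) = Q/F = 62600 / 96500 = 0.6487 mol.
Ni²⁺ + 2 e⁻ → Ni, so n(Ni) = n(e⁻)/2 = 0.3243 mol.
m = n·M = 0.3243 × 58.69 = 19.0 g.

19.0 g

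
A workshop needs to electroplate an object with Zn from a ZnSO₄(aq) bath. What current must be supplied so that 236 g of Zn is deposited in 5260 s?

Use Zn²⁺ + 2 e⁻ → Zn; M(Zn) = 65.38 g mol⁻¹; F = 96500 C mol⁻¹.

132 A

n(Zn) = 236 / 65.38 = 3.610 mol.
n(e⁻) = 2 × 3.610 = 7.219 mol.
Q = n(e⁻)·F = 7.219 × 96500 = 696700 C.
I = Q/t = 696700 / 5260.0 s = 132 A.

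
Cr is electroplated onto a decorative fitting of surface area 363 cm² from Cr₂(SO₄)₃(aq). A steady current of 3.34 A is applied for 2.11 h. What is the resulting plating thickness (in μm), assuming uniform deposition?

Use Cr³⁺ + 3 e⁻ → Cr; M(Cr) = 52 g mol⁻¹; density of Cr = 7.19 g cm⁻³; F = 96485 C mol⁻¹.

17.5 μm

Q = I·t = 3.340 × 7596.0 = 25370 C; n(e⁻) = 0.2629 mol.
n(Cr) = n(e⁻)/3 = 0.08765 mol, so m = 0.08765 × 52 = 4.558 g.
Volume = m/ρ = 4.558 / 7.19 = 0.6339 cm³.
Thickness = V/A = 0.6339 / 363 = 0.00175 cm = 17.5 μm.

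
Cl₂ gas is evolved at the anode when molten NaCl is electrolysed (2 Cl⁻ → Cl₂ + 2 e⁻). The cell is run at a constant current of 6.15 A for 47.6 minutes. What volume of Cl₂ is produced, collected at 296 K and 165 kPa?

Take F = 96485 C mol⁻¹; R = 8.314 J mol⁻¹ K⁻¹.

1.36 L

Q = I·t = 6.150 A × 2856.0 s = 17560 C.
n(e⁻) = Q/F = 17560 / 96485 = 0.1820 mol.
2 electrons are transferred per Cl₂ molecule, so n(Cl₂) = 0.1820 / 2 = 0.09102 mol.
V = nRT/P = (0.09102 × 8.314 × 296) / (165 × 10³ Pa) = 0.00136 m³ = 1.36 L.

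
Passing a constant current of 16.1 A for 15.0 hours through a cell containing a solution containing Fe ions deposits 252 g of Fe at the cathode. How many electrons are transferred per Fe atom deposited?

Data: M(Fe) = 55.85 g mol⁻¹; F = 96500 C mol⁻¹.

Q = I·t = 16.10 A × 54000 s = 869400 C, so n(e⁻) = 869400/96500 = 9.009 mol.
n(Fe) deposited = 252 / 55.85 = 4.512 mol.
Electrons per atom = n(e⁻)/n(Fe) = 9.009 / 4.512 = 2.00 ≈ 2, so the ion is Fe²⁺.

2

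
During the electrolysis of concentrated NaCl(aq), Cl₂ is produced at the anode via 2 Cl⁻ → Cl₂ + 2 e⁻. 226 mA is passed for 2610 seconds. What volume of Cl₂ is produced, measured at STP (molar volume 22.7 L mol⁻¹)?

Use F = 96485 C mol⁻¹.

Q = I·t = 0.2260 A × 2610.0 s = 589.9 C.
n(e⁻) = Q/F = 589.9 / 96485 = 0.006113 mol.
2 electrons are transferred per Cl₂ molecule, so n(Cl₂) = 0.006113 / 2 = 0.003057 mol.
V = n × V_m = 0.003057 × 22.7 = 0.0694 L.

0.0694 L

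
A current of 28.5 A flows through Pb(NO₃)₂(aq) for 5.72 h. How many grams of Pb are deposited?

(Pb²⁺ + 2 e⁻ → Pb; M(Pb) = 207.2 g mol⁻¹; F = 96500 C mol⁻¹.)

630 g

Q = I·t = 28.50 A × 20592 s = 586900 C.
n(e⁻) = Q/F = 586900 / 96500 = 6.082 mol.
Pb²⁺ + 2 e⁻ → Pb, so n(Pb) = n(e⁻)/2 = 3.041 mol.
m = n·M = 3.041 × 207.2 = 630 g.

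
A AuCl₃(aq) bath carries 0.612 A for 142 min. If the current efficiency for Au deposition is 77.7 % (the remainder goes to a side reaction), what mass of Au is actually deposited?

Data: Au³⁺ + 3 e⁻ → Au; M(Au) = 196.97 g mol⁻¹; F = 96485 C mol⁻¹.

Q = I·t = 0.6120 × 8520.0 = 5214 C.
n(e⁻) = 5214/96485 = 0.05404 mol; theoretically n(Au) = 0.05404/3 = 0.01801 mol, m_theo = 3.548 g.
At 77.7 % efficiency, m_actual = 0.777 × 3.548 = 2.76 g.

2.76 g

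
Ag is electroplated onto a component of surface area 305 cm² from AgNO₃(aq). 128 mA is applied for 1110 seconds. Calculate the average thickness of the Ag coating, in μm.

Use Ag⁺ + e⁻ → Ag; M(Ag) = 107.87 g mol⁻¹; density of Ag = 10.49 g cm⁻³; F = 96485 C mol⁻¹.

0.496 μm

Q = I·t = 0.1280 × 1110.0 = 142.1 C; n(e⁻) = 0.001473 mol.
n(Ag) = n(e⁻)/1 = 0.001473 mol, so m = 0.001473 × 107.87 = 0.1588 g.
Volume = m/ρ = 0.1588 / 10.49 = 0.01514 cm³.
Thickness = V/A = 0.01514 / 305 = 4.96 × 10⁻⁵ cm = 0.496 μm.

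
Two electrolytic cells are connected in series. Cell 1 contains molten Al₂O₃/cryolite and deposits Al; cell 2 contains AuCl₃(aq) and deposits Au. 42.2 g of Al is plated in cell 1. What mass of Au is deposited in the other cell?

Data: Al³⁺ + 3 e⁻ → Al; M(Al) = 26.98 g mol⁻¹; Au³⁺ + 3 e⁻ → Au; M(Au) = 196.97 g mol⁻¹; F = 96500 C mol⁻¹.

308 g

n(Al) = 42.2 / 26.98 = 1.564 mol.
Since Al³⁺ + 3 e⁻ → Al, n(e⁻) passed = 3 × 1.564 = 4.692 mol.
Cells in series carry the same charge, so the same 4.692 mol of electrons passes through cell 2.
Au³⁺ + 3 e⁻ → Au, so n(Au) = 4.692 / 3 = 1.564 mol.
m(Au) = 1.564 × 196.97 = 308 g.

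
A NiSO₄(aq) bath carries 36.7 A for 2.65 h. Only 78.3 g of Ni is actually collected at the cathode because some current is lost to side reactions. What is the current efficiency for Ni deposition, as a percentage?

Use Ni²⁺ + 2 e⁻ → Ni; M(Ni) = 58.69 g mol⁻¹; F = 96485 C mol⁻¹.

73.5 %

Q = I·t = 36.70 × 9540.0 = 350100 C; n(e⁻) = 350100/96485 = 3.629 mol.
Theoretical n(Ni) = n(e⁻)/2 = 1.814 mol, i.e. m_theo = 1.814 × 58.69 = 106.5 g.
Efficiency = m_actual / m_theo = 78.3 / 106.5 = 73.5 %.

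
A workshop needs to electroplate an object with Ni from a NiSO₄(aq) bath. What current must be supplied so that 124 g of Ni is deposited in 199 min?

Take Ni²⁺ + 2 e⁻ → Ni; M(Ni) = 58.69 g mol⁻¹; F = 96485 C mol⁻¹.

34.1 A

n(Ni) = 124 / 58.69 = 2.113 mol.
n(e⁻) = 2 × 2.113 = 4.226 mol.
Q = n(e⁻)·F = 4.226 × 96485 = 407700 C.
I = Q/t = 407700 / 11940 s = 34.1 A.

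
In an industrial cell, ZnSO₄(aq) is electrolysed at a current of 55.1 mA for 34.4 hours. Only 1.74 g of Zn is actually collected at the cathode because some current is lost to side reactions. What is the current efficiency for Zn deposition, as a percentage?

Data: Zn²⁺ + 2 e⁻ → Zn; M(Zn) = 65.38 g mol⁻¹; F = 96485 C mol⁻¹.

Q = I·t = 0.05510 × 123840 = 6824 C; n(e⁻) = 6824/96485 = 0.07072 mol.
Theoretical n(Zn) = n(e⁻)/2 = 0.03536 mol, i.e. m_theo = 0.03536 × 65.38 = 2.312 g.
Efficiency = m_actual / m_theo = 1.74 / 2.312 = 75.3 %.

75.3 %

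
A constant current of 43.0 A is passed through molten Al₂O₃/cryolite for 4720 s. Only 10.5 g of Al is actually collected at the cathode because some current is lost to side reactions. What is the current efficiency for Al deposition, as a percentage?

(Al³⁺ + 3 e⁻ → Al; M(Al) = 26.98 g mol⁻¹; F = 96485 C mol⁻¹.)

55.5 %

Q = I·t = 43.00 × 4720.0 = 203000 C; n(e⁻) = 203000/96485 = 2.104 mol.
Theoretical n(Al) = n(e⁻)/3 = 0.7012 mol, i.e. m_theo = 0.7012 × 26.98 = 18.92 g.
Efficiency = m_actual / m_theo = 10.5 / 18.92 = 55.5 %.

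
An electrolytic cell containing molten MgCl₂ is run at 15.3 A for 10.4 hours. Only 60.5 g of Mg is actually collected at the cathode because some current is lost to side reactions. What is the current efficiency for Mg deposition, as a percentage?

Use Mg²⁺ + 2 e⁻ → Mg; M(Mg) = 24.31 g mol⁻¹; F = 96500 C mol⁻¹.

Q = I·t = 15.30 × 37440 = 572800 C; n(e⁻) = 572800/96500 = 5.936 mol.
Theoretical n(Mg) = n(e⁻)/2 = 2.968 mol, i.e. m_theo = 2.968 × 24.31 = 72.15 g.
Efficiency = m_actual / m_theo = 60.5 / 72.15 = 83.8 %.

83.8 %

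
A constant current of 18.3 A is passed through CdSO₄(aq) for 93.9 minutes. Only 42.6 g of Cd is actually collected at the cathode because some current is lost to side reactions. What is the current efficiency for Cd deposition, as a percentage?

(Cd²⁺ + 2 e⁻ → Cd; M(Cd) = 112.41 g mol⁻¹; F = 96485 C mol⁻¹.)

70.9 %

Q = I·t = 18.30 × 5634.0 = 103100 C; n(e⁻) = 103100/96485 = 1.069 mol.
Theoretical n(Cd) = n(e⁻)/2 = 0.5343 mol, i.e. m_theo = 0.5343 × 112.41 = 60.06 g.
Efficiency = m_actual / m_theo = 42.6 / 60.06 = 70.9 %.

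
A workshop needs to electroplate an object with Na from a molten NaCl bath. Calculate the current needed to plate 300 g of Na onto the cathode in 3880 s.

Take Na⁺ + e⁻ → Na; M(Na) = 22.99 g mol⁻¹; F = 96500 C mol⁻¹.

325 A

n(Na) = 300 / 22.99 = 13.05 mol.
n(e⁻) = 1 × 13.05 = 13.05 mol.
Q = n(e⁻)·F = 13.05 × 96500 = 1259000 C.
I = Q/t = 1259000 / 3880.0 s = 325 A.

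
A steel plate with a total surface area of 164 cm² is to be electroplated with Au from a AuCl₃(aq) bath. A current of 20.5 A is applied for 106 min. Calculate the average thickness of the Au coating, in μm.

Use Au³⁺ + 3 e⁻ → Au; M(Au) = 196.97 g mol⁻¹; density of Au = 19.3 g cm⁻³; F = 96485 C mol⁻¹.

Q = I·t = 20.50 × 6360.0 = 130400 C; n(e⁻) = 1.351 mol.
n(Au) = n(e⁻)/3 = 0.4504 mol, so m = 0.4504 × 196.97 = 88.72 g.
Volume = m/ρ = 88.72 / 19.3 = 4.597 cm³.
Thickness = V/A = 4.597 / 164 = 0.0280 cm = 280 μm.

280 μm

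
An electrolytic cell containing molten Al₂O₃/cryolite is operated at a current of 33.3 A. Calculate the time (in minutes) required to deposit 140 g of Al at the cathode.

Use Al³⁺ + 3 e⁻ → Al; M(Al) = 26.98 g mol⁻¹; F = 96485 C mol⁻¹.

n(Al) = m/M = 140 / 26.98 = 5.189 mol.
Each Al atom requires 3 electrons, so n(e⁻) = 3 × 5.189 = 15.57 mol.
Q = n(e⁻)·F = 15.57 × 96485 = 1502000 C.
t = Q/I = 1502000 / 33.30 A = 45100 s = 752 min.

752 min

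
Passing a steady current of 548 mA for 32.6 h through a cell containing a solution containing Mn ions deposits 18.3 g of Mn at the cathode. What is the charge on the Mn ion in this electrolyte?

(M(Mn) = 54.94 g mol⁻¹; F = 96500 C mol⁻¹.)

+2

Q = I·t = 0.5480 A × 117360 s = 64310 C, so n(e⁻) = 64310/96500 = 0.6665 mol.
n(Mn) deposited = 18.3 / 54.94 = 0.3331 mol.
Electrons per atom = n(e⁻)/n(Mn) = 0.6665 / 0.3331 = 2.00 ≈ 2, so the ion is Mn²⁺.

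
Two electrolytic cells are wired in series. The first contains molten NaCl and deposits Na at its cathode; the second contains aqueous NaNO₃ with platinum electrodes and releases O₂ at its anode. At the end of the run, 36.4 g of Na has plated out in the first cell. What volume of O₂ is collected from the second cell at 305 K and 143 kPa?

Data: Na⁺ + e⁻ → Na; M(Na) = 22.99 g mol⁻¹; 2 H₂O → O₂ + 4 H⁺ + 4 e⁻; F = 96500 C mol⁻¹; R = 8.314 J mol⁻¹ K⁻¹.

7.02 L

n(Na) = 36.4 / 22.99 = 1.583 mol, so n(e⁻) = 1 × 1.583 = 1.583 mol.
The cells are in series, so the same 1.583 mol of electrons passes through the second cell.
2 H₂O → O₂ + 4 H⁺ + 4 e⁻ — 4 mol e⁻ per mol O₂, so n(O₂) = 1.583/4 = 0.3958 mol.
V = nRT/P = (0.3958 × 8.314 × 305) / (143 × 10³) = 0.00702 m³ = 7.02 L.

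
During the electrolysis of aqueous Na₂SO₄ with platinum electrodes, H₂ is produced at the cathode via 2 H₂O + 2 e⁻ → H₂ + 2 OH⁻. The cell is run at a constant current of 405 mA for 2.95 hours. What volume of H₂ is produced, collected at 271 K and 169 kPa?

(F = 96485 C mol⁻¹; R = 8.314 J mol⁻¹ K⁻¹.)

0.297 L

Q = I·t = 0.4050 A × 10620 s = 4301 C.
n(e⁻) = Q/F = 4301 / 96485 = 0.04458 mol.
2 electrons are transferred per H₂ molecule, so n(H₂) = 0.04458 / 2 = 0.02229 mol.
V = nRT/P = (0.02229 × 8.314 × 271) / (169 × 10³ Pa) = 2.97 × 10⁻⁴ m³ = 0.297 L.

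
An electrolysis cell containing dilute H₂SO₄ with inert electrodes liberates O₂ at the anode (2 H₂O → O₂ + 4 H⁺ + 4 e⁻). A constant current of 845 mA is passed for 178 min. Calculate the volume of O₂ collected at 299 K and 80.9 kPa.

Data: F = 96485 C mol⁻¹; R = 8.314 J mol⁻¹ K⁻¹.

0.719 L

Q = I·t = 0.8450 A × 10680 s = 9025 C.
n(e⁻) = Q/F = 9025 / 96485 = 0.09353 mol.
4 electrons are transferred per O₂ molecule, so n(O₂) = 0.09353 / 4 = 0.02338 mol.
V = nRT/P = (0.02338 × 8.314 × 299) / (80.9 × 10³ Pa) = 7.19 × 10⁻⁴ m³ = 0.719 L.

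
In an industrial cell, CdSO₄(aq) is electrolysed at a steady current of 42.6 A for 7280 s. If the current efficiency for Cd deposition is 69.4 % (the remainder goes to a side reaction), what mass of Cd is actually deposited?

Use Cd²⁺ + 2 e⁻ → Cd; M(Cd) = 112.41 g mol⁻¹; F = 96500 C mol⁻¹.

Q = I·t = 42.60 × 7280.0 = 310100 C.
n(e⁻) = 310100/96500 = 3.214 mol; theoretically n(Cd) = 3.214/2 = 1.607 mol, m_theo = 180.6 g.
At 69.4 % efficiency, m_actual = 0.694 × 180.6 = 125 g.

125 g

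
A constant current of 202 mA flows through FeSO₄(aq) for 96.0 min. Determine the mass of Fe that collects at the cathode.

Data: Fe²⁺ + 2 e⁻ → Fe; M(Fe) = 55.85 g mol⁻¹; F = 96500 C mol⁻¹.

0.337 g

Q = I·t = 0.2020 A × 5760.0 s = 1164 C.
n(e⁻) = Q/F = 1164 / 96500 = 0.01206 mol.
Fe²⁺ + 2 e⁻ → Fe, so n(Fe) = n(e⁻)/2 = 0.006029 mol.
m = n·M = 0.006029 × 55.85 = 0.337 g.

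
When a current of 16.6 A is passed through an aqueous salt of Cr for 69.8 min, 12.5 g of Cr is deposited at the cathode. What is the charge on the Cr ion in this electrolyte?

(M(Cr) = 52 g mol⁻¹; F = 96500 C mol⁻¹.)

Q = I·t = 16.60 A × 4188.0 s = 69520 C, so n(e⁻) = 69520/96500 = 0.7204 mol.
n(Cr) deposited = 12.5 / 52 = 0.2404 mol.
Electrons per atom = n(e⁻)/n(Cr) = 0.7204 / 0.2404 = 3.00 ≈ 3, so the ion is Cr³⁺.

+3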